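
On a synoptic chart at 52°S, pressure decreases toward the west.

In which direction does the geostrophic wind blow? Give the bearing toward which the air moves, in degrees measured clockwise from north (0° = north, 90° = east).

180°

The pressure-gradient force points toward the west (bearing 270°).
Geostrophic balance: in the Southern Hemisphere the Coriolis force deflects motion to the left, so the geostrophic wind blows 90° to the left of the pressure-gradient force (low pressure on the right).
Rotating 270° by 90° counterclockwise gives 180° — the wind blows toward the south.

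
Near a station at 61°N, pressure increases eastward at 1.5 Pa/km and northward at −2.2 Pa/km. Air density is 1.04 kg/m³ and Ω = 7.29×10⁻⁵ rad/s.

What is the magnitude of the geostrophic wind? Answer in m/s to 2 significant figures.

Coriolis parameter at 61°N:
f = 2Ω sin φ = 2 × 7.29×10⁻⁵ × sin 61° = 1.28×10⁻⁴ s⁻¹
Component geostrophic relations (x east, y north):
u_g = −(1/(fρ)) ∂P/∂y,  v_g = (1/(fρ)) ∂P/∂x
u_g = −(−2.2×10⁻³)/(1.28×10⁻⁴ × 1.04) = 16.6 m/s;  v_g = (1.5×10⁻³)/(1.28×10⁻⁴ × 1.04) = 11.3 m/s
|V_g| = √(u_g² + v_g²) = 20.1 m/s

20 m/s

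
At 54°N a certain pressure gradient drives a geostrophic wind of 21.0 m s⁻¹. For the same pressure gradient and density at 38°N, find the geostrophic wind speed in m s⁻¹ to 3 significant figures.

With the same pressure gradient and density, V_g ∝ 1/f ∝ 1/sin φ.
V₂ = V₁ · sin φ₁ / sin φ₂ = 21.0 × sin 54° / sin 38°
V₂ = 21.0 × 0.8090/0.6157 = 27.6 m s⁻¹

27.6 m s⁻¹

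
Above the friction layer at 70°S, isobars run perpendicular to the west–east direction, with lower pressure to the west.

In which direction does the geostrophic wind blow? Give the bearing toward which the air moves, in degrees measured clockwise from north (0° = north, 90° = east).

180°

The pressure-gradient force points toward the west (bearing 270°).
Geostrophic balance: in the Southern Hemisphere the Coriolis force deflects motion to the left, so the geostrophic wind blows 90° to the left of the pressure-gradient force (low pressure on the right).
Rotating 270° by 90° counterclockwise gives 180° — the wind blows toward the south.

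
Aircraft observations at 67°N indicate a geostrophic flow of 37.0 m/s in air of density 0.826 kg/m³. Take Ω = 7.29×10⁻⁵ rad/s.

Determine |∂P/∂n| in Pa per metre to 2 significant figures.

Coriolis parameter at 67°N:
f = 2Ω sin φ = 2 × 7.29×10⁻⁵ × sin 67° = 1.34×10⁻⁴ s⁻¹
Geostrophic balance rearranged: |∂P/∂n| = f ρ V_g
|∂P/∂n| = 1.34×10⁻⁴ × 0.826 × 37.0 = 4.10×10⁻³ Pa/m

4.1×10⁻³ Pa/m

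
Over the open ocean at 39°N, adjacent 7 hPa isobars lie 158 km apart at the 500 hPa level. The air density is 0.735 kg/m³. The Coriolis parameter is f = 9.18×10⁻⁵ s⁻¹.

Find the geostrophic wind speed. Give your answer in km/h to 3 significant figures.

236 km/h

Pressure gradient: |∂P/∂n| = 700 Pa / 158000 m = 4.43×10⁻³ Pa/m
Geostrophic balance (pressure-gradient force = Coriolis force):
V_g = (1/(fρ)) |∂P/∂n| = 4.43×10⁻³ / (9.18×10⁻⁵ × 0.735) = 65.7 m/s
Converting: 65.7 m/s × 3.6 = 236 km/h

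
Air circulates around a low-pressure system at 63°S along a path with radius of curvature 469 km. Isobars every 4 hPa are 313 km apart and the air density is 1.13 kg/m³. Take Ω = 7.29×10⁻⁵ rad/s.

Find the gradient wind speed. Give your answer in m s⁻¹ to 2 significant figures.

7.7 m s⁻¹

Coriolis parameter at 63°S:
f = 2Ω sin φ = 2 × 7.29×10⁻⁵ × sin 63° = 1.30×10⁻⁴ s⁻¹
Pressure gradient: |∂P/∂n| = 400 Pa / 313000 m = 1.28×10⁻³ Pa/m
Geostrophic speed: V_g = |∂P/∂n|/(fρ) = 1.28×10⁻³/(1.30×10⁻⁴ × 1.13) = 8.71 m/s
Around a low, centrifugal force acts outward with Coriolis, so pressure-gradient force balances both:
(1/ρ)|∂P/∂n| = fV + V²/R  →  V² + fR·V − fR·V_g = 0
With fR = 1.30×10⁻⁴ × 469×10³ m = 60.9 m/s:
V = [−fR + √((fR)² + 4 fR V_g)]/2 = [−60.9 + √(60.9² + 4×60.9×8.71)]/2 = 7.73 m/s
Subgeostrophic (V < V_g = 8.71 m/s), as expected around a low.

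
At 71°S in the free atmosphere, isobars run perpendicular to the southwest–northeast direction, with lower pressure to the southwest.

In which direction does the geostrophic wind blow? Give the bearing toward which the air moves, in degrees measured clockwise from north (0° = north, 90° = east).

135°

The pressure-gradient force points toward the southwest (bearing 225°).
Geostrophic balance: in the Southern Hemisphere the Coriolis force deflects motion to the left, so the geostrophic wind blows 90° to the left of the pressure-gradient force (low pressure on the right).
Rotating 225° by 90° counterclockwise gives 135° — the wind blows toward the southeast.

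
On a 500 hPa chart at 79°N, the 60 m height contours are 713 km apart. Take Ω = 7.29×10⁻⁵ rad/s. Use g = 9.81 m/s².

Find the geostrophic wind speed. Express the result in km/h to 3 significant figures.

20.8 km/h

Coriolis parameter at 79°N:
f = 2Ω sin φ = 2 × 7.29×10⁻⁵ × sin 79° = 1.43×10⁻⁴ s⁻¹
Height gradient: |∂Z/∂n| = 60 m / 713000 m = 8.42×10⁻⁵
On a pressure surface, geostrophic balance gives V_g = (g/f)|∂Z/∂n|:
V_g = 9.81 × 8.42×10⁻⁵ / 1.43×10⁻⁴ = 5.77 m/s
Converting: 5.77 m/s × 3.6 = 20.8 km/h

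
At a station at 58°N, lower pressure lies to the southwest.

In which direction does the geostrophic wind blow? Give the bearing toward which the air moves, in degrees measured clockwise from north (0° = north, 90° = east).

The pressure-gradient force points toward the southwest (bearing 225°).
Geostrophic balance: in the Northern Hemisphere the Coriolis force deflects motion to the right, so the geostrophic wind blows 90° to the right of the pressure-gradient force (low pressure on the left).
Rotating 225° by 90° clockwise gives 315° — the wind blows toward the northwest.

315°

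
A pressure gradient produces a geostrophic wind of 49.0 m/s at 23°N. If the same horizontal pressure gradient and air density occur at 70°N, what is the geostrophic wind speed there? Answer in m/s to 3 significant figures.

With the same pressure gradient and density, V_g ∝ 1/f ∝ 1/sin φ.
V₂ = V₁ · sin φ₁ / sin φ₂ = 49.0 × sin 23° / sin 70°
V₂ = 49.0 × 0.3907/0.9397 = 20.4 m/s

20.4 m/s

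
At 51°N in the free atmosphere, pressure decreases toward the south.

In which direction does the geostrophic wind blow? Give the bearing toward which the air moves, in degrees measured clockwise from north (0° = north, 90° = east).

The pressure-gradient force points toward the south (bearing 180°).
Geostrophic balance: in the Northern Hemisphere the Coriolis force deflects motion to the right, so the geostrophic wind blows 90° to the right of the pressure-gradient force (low pressure on the left).
Rotating 180° by 90° clockwise gives 270° — the wind blows toward the west.

270°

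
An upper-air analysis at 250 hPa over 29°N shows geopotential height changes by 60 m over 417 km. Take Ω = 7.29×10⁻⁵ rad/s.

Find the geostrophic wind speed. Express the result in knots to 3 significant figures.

Coriolis parameter at 29°N:
f = 2Ω sin φ = 2 × 7.29×10⁻⁵ × sin 29° = 7.07×10⁻⁵ s⁻¹
Height gradient: |∂Z/∂n| = 60 m / 417000 m = 1.44×10⁻⁴
On a pressure surface, geostrophic balance gives V_g = (g/f)|∂Z/∂n|:
V_g = 9.81 × 1.44×10⁻⁴ / 7.07×10⁻⁵ = 20.0 m/s
Converting: 20.0 m/s × 1.944 = 38.8 knots

38.8 knots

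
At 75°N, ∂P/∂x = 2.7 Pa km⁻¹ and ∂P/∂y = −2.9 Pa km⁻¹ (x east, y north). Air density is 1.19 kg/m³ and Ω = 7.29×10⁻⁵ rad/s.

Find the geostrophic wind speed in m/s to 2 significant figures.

Coriolis parameter at 75°N:
f = 2Ω sin φ = 2 × 7.29×10⁻⁵ × sin 75° = 1.41×10⁻⁴ s⁻¹
Component geostrophic relations (x east, y north):
u_g = −(1/(fρ)) ∂P/∂y,  v_g = (1/(fρ)) ∂P/∂x
u_g = −(−2.9×10⁻³)/(1.41×10⁻⁴ × 1.19) = 17.3 m/s;  v_g = (2.7×10⁻³)/(1.41×10⁻⁴ × 1.19) = 16.1 m/s
|V_g| = √(u_g² + v_g²) = 23.6 m/s

24 m/s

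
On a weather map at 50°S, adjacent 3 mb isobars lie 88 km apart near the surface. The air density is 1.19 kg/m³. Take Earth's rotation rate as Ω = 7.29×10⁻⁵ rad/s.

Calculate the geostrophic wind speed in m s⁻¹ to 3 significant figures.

Coriolis parameter at 50°S:
f = 2Ω sin φ = 2 × 7.29×10⁻⁵ × sin 50° = 1.12×10⁻⁴ s⁻¹
Pressure gradient: |∂P/∂n| = 300 Pa / 88000 m = 3.41×10⁻³ Pa/m
Geostrophic balance (pressure-gradient force = Coriolis force):
V_g = (1/(fρ)) |∂P/∂n| = 3.41×10⁻³ / (1.12×10⁻⁴ × 1.19) = 25.6 m/s

25.6 m s⁻¹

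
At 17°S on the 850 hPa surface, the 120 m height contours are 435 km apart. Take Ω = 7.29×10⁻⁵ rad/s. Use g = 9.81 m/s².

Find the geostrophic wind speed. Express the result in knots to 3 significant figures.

Coriolis parameter at 17°S:
f = 2Ω sin φ = 2 × 7.29×10⁻⁵ × sin 17° = 4.26×10⁻⁵ s⁻¹
Height gradient: |∂Z/∂n| = 120 m / 435000 m = 2.76×10⁻⁴
On a pressure surface, geostrophic balance gives V_g = (g/f)|∂Z/∂n|:
V_g = 9.81 × 2.76×10⁻⁴ / 4.26×10⁻⁵ = 63.5 m/s
Converting: 63.5 m/s × 1.944 = 123 knots

123 knots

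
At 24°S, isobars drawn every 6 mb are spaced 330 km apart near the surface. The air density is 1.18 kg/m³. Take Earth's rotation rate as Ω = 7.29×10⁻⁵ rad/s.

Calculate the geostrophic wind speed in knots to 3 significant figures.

50.5 knots

Coriolis parameter at 24°S:
f = 2Ω sin φ = 2 × 7.29×10⁻⁵ × sin 24° = 5.93×10⁻⁵ s⁻¹
Pressure gradient: |∂P/∂n| = 600 Pa / 330000 m = 1.82×10⁻³ Pa/m
Geostrophic balance (pressure-gradient force = Coriolis force):
V_g = (1/(fρ)) |∂P/∂n| = 1.82×10⁻³ / (5.93×10⁻⁵ × 1.18) = 26.0 m/s
Converting: 26.0 m/s × 1.944 = 50.5 knots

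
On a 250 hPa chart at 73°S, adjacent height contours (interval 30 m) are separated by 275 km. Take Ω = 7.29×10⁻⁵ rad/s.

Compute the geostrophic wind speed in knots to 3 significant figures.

14.9 knots

Coriolis parameter at 73°S:
f = 2Ω sin φ = 2 × 7.29×10⁻⁵ × sin 73° = 1.39×10⁻⁴ s⁻¹
Height gradient: |∂Z/∂n| = 30 m / 275000 m = 1.09×10⁻⁴
On a pressure surface, geostrophic balance gives V_g = (g/f)|∂Z/∂n|:
V_g = 9.81 × 1.09×10⁻⁴ / 1.39×10⁻⁴ = 7.68 m/s
Converting: 7.68 m/s × 1.944 = 14.9 knots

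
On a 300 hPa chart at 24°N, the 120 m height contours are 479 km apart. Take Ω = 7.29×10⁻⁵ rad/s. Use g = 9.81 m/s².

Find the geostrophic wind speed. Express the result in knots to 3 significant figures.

80.6 knots

Coriolis parameter at 24°N:
f = 2Ω sin φ = 2 × 7.29×10⁻⁵ × sin 24° = 5.93×10⁻⁵ s⁻¹
Height gradient: |∂Z/∂n| = 120 m / 479000 m = 2.51×10⁻⁴
On a pressure surface, geostrophic balance gives V_g = (g/f)|∂Z/∂n|:
V_g = 9.81 × 2.51×10⁻⁴ / 5.93×10⁻⁵ = 41.4 m/s
Converting: 41.4 m/s × 1.944 = 80.6 knots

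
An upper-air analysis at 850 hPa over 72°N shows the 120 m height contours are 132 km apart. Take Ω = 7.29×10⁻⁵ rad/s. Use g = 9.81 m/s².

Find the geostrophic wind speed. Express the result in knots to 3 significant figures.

Coriolis parameter at 72°N:
f = 2Ω sin φ = 2 × 7.29×10⁻⁵ × sin 72° = 1.39×10⁻⁴ s⁻¹
Height gradient: |∂Z/∂n| = 120 m / 132000 m = 9.09×10⁻⁴
On a pressure surface, geostrophic balance gives V_g = (g/f)|∂Z/∂n|:
V_g = 9.81 × 9.09×10⁻⁴ / 1.39×10⁻⁴ = 64.3 m/s
Converting: 64.3 m/s × 1.944 = 125 knots

125 knots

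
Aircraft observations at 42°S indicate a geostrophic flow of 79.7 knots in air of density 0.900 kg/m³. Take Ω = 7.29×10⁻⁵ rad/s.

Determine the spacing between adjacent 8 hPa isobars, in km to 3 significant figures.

222 km

Coriolis parameter at 42°S:
f = 2Ω sin φ = 2 × 7.29×10⁻⁵ × sin 42° = 9.76×10⁻⁵ s⁻¹
Wind speed in SI: 79.7 knots = 41.0 m/s
Geostrophic balance rearranged: |∂P/∂n| = f ρ V_g
|∂P/∂n| = 9.76×10⁻⁵ × 0.900 × 41.0 = 3.60×10⁻³ Pa/m
Isobar spacing: Δn = ΔP/|∂P/∂n| = 800 Pa / 3.60×10⁻³ Pa/m = 222220 m ≈ 222 km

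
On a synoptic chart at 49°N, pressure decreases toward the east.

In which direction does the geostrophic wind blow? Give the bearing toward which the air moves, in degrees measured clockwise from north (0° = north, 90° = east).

180°

The pressure-gradient force points toward the east (bearing 090°).
Geostrophic balance: in the Northern Hemisphere the Coriolis force deflects motion to the right, so the geostrophic wind blows 90° to the right of the pressure-gradient force (low pressure on the left).
Rotating 090° by 90° clockwise gives 180° — the wind blows toward the south.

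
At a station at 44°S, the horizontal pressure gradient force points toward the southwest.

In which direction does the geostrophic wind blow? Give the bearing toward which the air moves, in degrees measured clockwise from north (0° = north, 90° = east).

135°

The pressure-gradient force points toward the southwest (bearing 225°).
Geostrophic balance: in the Southern Hemisphere the Coriolis force deflects motion to the left, so the geostrophic wind blows 90° to the left of the pressure-gradient force (low pressure on the right).
Rotating 225° by 90° counterclockwise gives 135° — the wind blows toward the southeast.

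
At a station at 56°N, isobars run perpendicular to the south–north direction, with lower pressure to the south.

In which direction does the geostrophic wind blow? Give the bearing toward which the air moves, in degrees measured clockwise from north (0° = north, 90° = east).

The pressure-gradient force points toward the south (bearing 180°).
Geostrophic balance: in the Northern Hemisphere the Coriolis force deflects motion to the right, so the geostrophic wind blows 90° to the right of the pressure-gradient force (low pressure on the left).
Rotating 180° by 90° clockwise gives 270° — the wind blows toward the west.

270°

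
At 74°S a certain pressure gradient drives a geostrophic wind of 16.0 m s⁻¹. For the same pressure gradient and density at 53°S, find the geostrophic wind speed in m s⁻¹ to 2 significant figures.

19 m s⁻¹

With the same pressure gradient and density, V_g ∝ 1/f ∝ 1/sin φ.
V₂ = V₁ · sin φ₁ / sin φ₂ = 16.0 × sin 74° / sin 53°
V₂ = 16.0 × 0.9613/0.7986 = 19 m s⁻¹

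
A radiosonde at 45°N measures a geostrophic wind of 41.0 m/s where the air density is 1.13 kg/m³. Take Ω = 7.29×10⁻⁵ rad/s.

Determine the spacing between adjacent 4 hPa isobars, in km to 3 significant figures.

83.7 km

Coriolis parameter at 45°N:
f = 2Ω sin φ = 2 × 7.29×10⁻⁵ × sin 45° = 1.03×10⁻⁴ s⁻¹
Geostrophic balance rearranged: |∂P/∂n| = f ρ V_g
|∂P/∂n| = 1.03×10⁻⁴ × 1.13 × 41.0 = 4.78×10⁻³ Pa/m
Isobar spacing: Δn = ΔP/|∂P/∂n| = 400 Pa / 4.78×10⁻³ Pa/m = 83744 m ≈ 83.7 km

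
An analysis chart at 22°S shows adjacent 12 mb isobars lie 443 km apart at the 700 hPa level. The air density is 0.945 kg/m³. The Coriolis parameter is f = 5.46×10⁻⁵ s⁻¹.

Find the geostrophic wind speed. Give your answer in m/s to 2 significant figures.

52 m/s

Pressure gradient: |∂P/∂n| = 1200 Pa / 443000 m = 2.71×10⁻³ Pa/m
Geostrophic balance (pressure-gradient force = Coriolis force):
V_g = (1/(fρ)) |∂P/∂n| = 2.71×10⁻³ / (5.46×10⁻⁵ × 0.945) = 52.5 m/s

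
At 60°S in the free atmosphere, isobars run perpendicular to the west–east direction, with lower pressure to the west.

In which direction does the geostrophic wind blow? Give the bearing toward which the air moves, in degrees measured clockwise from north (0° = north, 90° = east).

180°

The pressure-gradient force points toward the west (bearing 270°).
Geostrophic balance: in the Southern Hemisphere the Coriolis force deflects motion to the left, so the geostrophic wind blows 90° to the left of the pressure-gradient force (low pressure on the right).
Rotating 270° by 90° counterclockwise gives 180° — the wind blows toward the south.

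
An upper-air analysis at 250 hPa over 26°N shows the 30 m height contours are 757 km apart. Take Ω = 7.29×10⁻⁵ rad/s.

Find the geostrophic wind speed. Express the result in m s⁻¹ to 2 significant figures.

Coriolis parameter at 26°N:
f = 2Ω sin φ = 2 × 7.29×10⁻⁵ × sin 26° = 6.39×10⁻⁵ s⁻¹
Height gradient: |∂Z/∂n| = 30 m / 757000 m = 3.96×10⁻⁵
On a pressure surface, geostrophic balance gives V_g = (g/f)|∂Z/∂n|:
V_g = 9.81 × 3.96×10⁻⁵ / 6.39×10⁻⁵ = 6.08 m/s

6.1 m s⁻¹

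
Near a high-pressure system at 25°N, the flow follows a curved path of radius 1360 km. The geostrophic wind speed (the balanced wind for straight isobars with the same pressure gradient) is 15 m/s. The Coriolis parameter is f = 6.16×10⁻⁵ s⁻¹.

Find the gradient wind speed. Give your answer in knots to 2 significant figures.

Around a high, pressure-gradient force acts outward with centrifugal, so Coriolis balances both:
fV = (1/ρ)|∂P/∂n| + V²/R  →  V² − fR·V + fR·V_g = 0
With fR = 6.16×10⁻⁵ × 1360×10³ m = 83.8 m/s:
V = [fR − √((fR)² − 4 fR V_g)]/2 = [83.8 − √(83.8² − 4×83.8×15)]/2 = 19.6 m/s
Supergeostrophic (V > V_g = 15 m/s), as expected around a high.
Converting: 19.6 m/s × 1.944 = 38 knots

38 knots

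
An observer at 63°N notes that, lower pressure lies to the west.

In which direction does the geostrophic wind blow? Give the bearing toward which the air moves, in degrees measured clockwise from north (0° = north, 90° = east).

The pressure-gradient force points toward the west (bearing 270°).
Geostrophic balance: in the Northern Hemisphere the Coriolis force deflects motion to the right, so the geostrophic wind blows 90° to the right of the pressure-gradient force (low pressure on the left).
Rotating 270° by 90° clockwise gives 000° — the wind blows toward the north.

000°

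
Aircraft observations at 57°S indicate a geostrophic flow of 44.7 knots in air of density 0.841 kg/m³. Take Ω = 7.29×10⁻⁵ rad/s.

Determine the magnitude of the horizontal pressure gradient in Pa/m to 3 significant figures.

2.36×10⁻³ Pa/m

Coriolis parameter at 57°S:
f = 2Ω sin φ = 2 × 7.29×10⁻⁵ × sin 57° = 1.22×10⁻⁴ s⁻¹
Wind speed in SI: 44.7 knots = 23.0 m/s
Geostrophic balance rearranged: |∂P/∂n| = f ρ V_g
|∂P/∂n| = 1.22×10⁻⁴ × 0.841 × 23.0 = 2.36×10⁻³ Pa/m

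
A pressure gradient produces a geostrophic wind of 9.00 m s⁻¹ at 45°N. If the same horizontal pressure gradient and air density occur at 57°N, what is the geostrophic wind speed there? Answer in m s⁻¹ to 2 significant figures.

With the same pressure gradient and density, V_g ∝ 1/f ∝ 1/sin φ.
V₂ = V₁ · sin φ₁ / sin φ₂ = 9.00 × sin 45° / sin 57°
V₂ = 9.00 × 0.7071/0.8387 = 7.6 m s⁻¹

7.6 m s⁻¹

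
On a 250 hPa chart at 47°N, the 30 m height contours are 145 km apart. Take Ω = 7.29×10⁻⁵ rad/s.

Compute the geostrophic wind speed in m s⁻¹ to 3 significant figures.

Coriolis parameter at 47°N:
f = 2Ω sin φ = 2 × 7.29×10⁻⁵ × sin 47° = 1.07×10⁻⁴ s⁻¹
Height gradient: |∂Z/∂n| = 30 m / 145000 m = 2.07×10⁻⁴
On a pressure surface, geostrophic balance gives V_g = (g/f)|∂Z/∂n|:
V_g = 9.81 × 2.07×10⁻⁴ / 1.07×10⁻⁴ = 19.0 m/s

19.0 m s⁻¹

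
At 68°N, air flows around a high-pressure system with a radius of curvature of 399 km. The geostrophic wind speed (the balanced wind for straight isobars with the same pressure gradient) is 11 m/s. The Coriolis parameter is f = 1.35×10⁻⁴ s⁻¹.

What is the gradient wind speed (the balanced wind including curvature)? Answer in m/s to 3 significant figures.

Around a high, pressure-gradient force acts outward with centrifugal, so Coriolis balances both:
fV = (1/ρ)|∂P/∂n| + V²/R  →  V² − fR·V + fR·V_g = 0
With fR = 1.35×10⁻⁴ × 399×10³ m = 53.9 m/s:
V = [fR − √((fR)² − 4 fR V_g)]/2 = [53.9 − √(53.9² − 4×53.9×11)]/2 = 15.4 m/s
Supergeostrophic (V > V_g = 11 m/s), as expected around a high.

15.4 m/s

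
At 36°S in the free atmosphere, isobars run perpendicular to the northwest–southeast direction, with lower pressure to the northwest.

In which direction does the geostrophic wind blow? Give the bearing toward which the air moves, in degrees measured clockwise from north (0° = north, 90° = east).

225°

The pressure-gradient force points toward the northwest (bearing 315°).
Geostrophic balance: in the Southern Hemisphere the Coriolis force deflects motion to the left, so the geostrophic wind blows 90° to the left of the pressure-gradient force (low pressure on the right).
Rotating 315° by 90° counterclockwise gives 225° — the wind blows toward the southwest.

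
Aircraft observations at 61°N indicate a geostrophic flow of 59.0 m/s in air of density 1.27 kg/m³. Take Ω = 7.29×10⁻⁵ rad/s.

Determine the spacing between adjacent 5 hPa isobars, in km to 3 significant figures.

52.3 km

Coriolis parameter at 61°N:
f = 2Ω sin φ = 2 × 7.29×10⁻⁵ × sin 61° = 1.28×10⁻⁴ s⁻¹
Geostrophic balance rearranged: |∂P/∂n| = f ρ V_g
|∂P/∂n| = 1.28×10⁻⁴ × 1.27 × 59.0 = 9.56×10⁻³ Pa/m
Isobar spacing: Δn = ΔP/|∂P/∂n| = 500 Pa / 9.56×10⁻³ Pa/m = 52328 m ≈ 52.3 km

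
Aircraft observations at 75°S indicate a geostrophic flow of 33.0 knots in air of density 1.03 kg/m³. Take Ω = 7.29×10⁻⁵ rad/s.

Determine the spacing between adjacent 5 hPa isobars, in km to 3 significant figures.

Coriolis parameter at 75°S:
f = 2Ω sin φ = 2 × 7.29×10⁻⁵ × sin 75° = 1.41×10⁻⁴ s⁻¹
Wind speed in SI: 33.0 knots = 17.0 m/s
Geostrophic balance rearranged: |∂P/∂n| = f ρ V_g
|∂P/∂n| = 1.41×10⁻⁴ × 1.03 × 17.0 = 2.46×10⁻³ Pa/m
Isobar spacing: Δn = ΔP/|∂P/∂n| = 500 Pa / 2.46×10⁻³ Pa/m = 203039 m ≈ 203 km

203 km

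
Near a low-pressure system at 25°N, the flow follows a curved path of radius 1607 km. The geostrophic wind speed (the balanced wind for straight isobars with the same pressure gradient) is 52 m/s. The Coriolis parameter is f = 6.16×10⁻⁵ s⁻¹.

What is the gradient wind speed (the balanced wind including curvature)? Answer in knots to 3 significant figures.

Around a low, centrifugal force acts outward with Coriolis, so pressure-gradient force balances both:
(1/ρ)|∂P/∂n| = fV + V²/R  →  V² + fR·V − fR·V_g = 0
With fR = 6.16×10⁻⁵ × 1607×10³ m = 99.0 m/s:
V = [−fR + √((fR)² + 4 fR V_g)]/2 = [−99.0 + √(99.0² + 4×99.0×52)]/2 = 37.7 m/s
Subgeostrophic (V < V_g = 52 m/s), as expected around a low.
Converting: 37.7 m/s × 1.944 = 73.2 knots

73.2 knots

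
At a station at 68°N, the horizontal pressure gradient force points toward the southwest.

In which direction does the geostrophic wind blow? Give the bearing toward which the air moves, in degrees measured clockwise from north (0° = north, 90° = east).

315°

The pressure-gradient force points toward the southwest (bearing 225°).
Geostrophic balance: in the Northern Hemisphere the Coriolis force deflects motion to the right, so the geostrophic wind blows 90° to the right of the pressure-gradient force (low pressure on the left).
Rotating 225° by 90° clockwise gives 315° — the wind blows toward the northwest.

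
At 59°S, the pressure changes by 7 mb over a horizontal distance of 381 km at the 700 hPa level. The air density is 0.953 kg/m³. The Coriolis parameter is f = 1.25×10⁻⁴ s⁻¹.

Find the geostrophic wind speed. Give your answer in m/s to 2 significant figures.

Pressure gradient: |∂P/∂n| = 700 Pa / 381000 m = 1.84×10⁻³ Pa/m
Geostrophic balance (pressure-gradient force = Coriolis force):
V_g = (1/(fρ)) |∂P/∂n| = 1.84×10⁻³ / (1.25×10⁻⁴ × 0.953) = 15.4 m/s

15 m/s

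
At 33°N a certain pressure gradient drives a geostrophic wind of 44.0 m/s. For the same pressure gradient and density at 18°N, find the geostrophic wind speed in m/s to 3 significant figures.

With the same pressure gradient and density, V_g ∝ 1/f ∝ 1/sin φ.
V₂ = V₁ · sin φ₁ / sin φ₂ = 44.0 × sin 33° / sin 18°
V₂ = 44.0 × 0.5446/0.3090 = 77.5 m/s

77.5 m/s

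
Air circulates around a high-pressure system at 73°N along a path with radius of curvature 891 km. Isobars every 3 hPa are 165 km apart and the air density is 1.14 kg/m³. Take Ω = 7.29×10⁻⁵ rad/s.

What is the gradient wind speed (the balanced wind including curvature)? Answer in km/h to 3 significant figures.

45.9 km/h

Coriolis parameter at 73°N:
f = 2Ω sin φ = 2 × 7.29×10⁻⁵ × sin 73° = 1.39×10⁻⁴ s⁻¹
Pressure gradient: |∂P/∂n| = 300 Pa / 165000 m = 1.82×10⁻³ Pa/m
Geostrophic speed: V_g = |∂P/∂n|/(fρ) = 1.82×10⁻³/(1.39×10⁻⁴ × 1.14) = 11.4 m/s
Around a high, pressure-gradient force acts outward with centrifugal, so Coriolis balances both:
fV = (1/ρ)|∂P/∂n| + V²/R  →  V² − fR·V + fR·V_g = 0
With fR = 1.39×10⁻⁴ × 891×10³ m = 124 m/s:
V = [fR − √((fR)² − 4 fR V_g)]/2 = [124 − √(124² − 4×124×11.4)]/2 = 12.7 m/s
Supergeostrophic (V > V_g = 11.4 m/s), as expected around a high.
Converting: 12.7 m/s × 3.6 = 45.9 km/h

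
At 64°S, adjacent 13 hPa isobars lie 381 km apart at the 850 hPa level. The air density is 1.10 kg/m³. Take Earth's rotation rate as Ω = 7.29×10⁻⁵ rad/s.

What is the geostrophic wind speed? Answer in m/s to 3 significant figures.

Coriolis parameter at 64°S:
f = 2Ω sin φ = 2 × 7.29×10⁻⁵ × sin 64° = 1.31×10⁻⁴ s⁻¹
Pressure gradient: |∂P/∂n| = 1300 Pa / 381000 m = 3.41×10⁻³ Pa/m
Geostrophic balance (pressure-gradient force = Coriolis force):
V_g = (1/(fρ)) |∂P/∂n| = 3.41×10⁻³ / (1.31×10⁻⁴ × 1.10) = 23.7 m/s

23.7 m/s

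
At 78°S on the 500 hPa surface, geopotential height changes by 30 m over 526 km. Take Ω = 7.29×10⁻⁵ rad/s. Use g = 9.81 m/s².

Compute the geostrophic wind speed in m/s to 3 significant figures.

3.92 m/s

Coriolis parameter at 78°S:
f = 2Ω sin φ = 2 × 7.29×10⁻⁵ × sin 78° = 1.43×10⁻⁴ s⁻¹
Height gradient: |∂Z/∂n| = 30 m / 526000 m = 5.70×10⁻⁵
On a pressure surface, geostrophic balance gives V_g = (g/f)|∂Z/∂n|:
V_g = 9.81 × 5.70×10⁻⁵ / 1.43×10⁻⁴ = 3.92 m/s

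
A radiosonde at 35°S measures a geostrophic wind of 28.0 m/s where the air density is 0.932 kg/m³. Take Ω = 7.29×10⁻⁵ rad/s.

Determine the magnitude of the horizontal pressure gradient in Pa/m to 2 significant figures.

Coriolis parameter at 35°S:
f = 2Ω sin φ = 2 × 7.29×10⁻⁵ × sin 35° = 8.36×10⁻⁵ s⁻¹
Geostrophic balance rearranged: |∂P/∂n| = f ρ V_g
|∂P/∂n| = 8.36×10⁻⁵ × 0.932 × 28.0 = 2.18×10⁻³ Pa/m

2.2×10⁻³ Pa/m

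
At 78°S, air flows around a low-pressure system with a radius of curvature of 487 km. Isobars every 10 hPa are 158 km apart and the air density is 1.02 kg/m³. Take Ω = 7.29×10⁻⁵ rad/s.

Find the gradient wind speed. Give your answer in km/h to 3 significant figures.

109 km/h

Coriolis parameter at 78°S:
f = 2Ω sin φ = 2 × 7.29×10⁻⁵ × sin 78° = 1.43×10⁻⁴ s⁻¹
Pressure gradient: |∂P/∂n| = 1000 Pa / 158000 m = 6.33×10⁻³ Pa/m
Geostrophic speed: V_g = |∂P/∂n|/(fρ) = 6.33×10⁻³/(1.43×10⁻⁴ × 1.02) = 43.5 m/s
Around a low, centrifugal force acts outward with Coriolis, so pressure-gradient force balances both:
(1/ρ)|∂P/∂n| = fV + V²/R  →  V² + fR·V − fR·V_g = 0
With fR = 1.43×10⁻⁴ × 487×10³ m = 69.5 m/s:
V = [−fR + √((fR)² + 4 fR V_g)]/2 = [−69.5 + √(69.5² + 4×69.5×43.5)]/2 = 30.3 m/s
Subgeostrophic (V < V_g = 43.5 m/s), as expected around a low.
Converting: 30.3 m/s × 3.6 = 109 km/h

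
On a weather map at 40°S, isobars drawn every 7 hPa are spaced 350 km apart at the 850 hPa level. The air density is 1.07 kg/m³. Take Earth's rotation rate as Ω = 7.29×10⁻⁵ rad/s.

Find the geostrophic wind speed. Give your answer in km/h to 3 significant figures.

71.8 km/h

Coriolis parameter at 40°S:
f = 2Ω sin φ = 2 × 7.29×10⁻⁵ × sin 40° = 9.37×10⁻⁵ s⁻¹
Pressure gradient: |∂P/∂n| = 700 Pa / 350000 m = 2.00×10⁻³ Pa/m
Geostrophic balance (pressure-gradient force = Coriolis force):
V_g = (1/(fρ)) |∂P/∂n| = 2.00×10⁻³ / (9.37×10⁻⁵ × 1.07) = 19.9 m/s
Converting: 19.9 m/s × 3.6 = 71.8 km/h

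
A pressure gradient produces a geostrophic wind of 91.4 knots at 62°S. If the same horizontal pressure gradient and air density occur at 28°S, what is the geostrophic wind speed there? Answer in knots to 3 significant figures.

172 knots

With the same pressure gradient and density, V_g ∝ 1/f ∝ 1/sin φ.
V₂ = V₁ · sin φ₁ / sin φ₂ = 91.4 × sin 62° / sin 28°
V₂ = 91.4 × 0.8829/0.4695 = 172 knots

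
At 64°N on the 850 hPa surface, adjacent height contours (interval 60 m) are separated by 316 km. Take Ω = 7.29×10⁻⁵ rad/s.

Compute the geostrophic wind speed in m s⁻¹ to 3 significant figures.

Coriolis parameter at 64°N:
f = 2Ω sin φ = 2 × 7.29×10⁻⁵ × sin 64° = 1.31×10⁻⁴ s⁻¹
Height gradient: |∂Z/∂n| = 60 m / 316000 m = 1.90×10⁻⁴
On a pressure surface, geostrophic balance gives V_g = (g/f)|∂Z/∂n|:
V_g = 9.81 × 1.90×10⁻⁴ / 1.31×10⁻⁴ = 14.2 m/s

14.2 m s⁻¹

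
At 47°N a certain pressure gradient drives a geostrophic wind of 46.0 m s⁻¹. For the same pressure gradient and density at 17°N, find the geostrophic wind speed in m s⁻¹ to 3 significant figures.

115 m s⁻¹

With the same pressure gradient and density, V_g ∝ 1/f ∝ 1/sin φ.
V₂ = V₁ · sin φ₁ / sin φ₂ = 46.0 × sin 47° / sin 17°
V₂ = 46.0 × 0.7314/0.2924 = 115 m s⁻¹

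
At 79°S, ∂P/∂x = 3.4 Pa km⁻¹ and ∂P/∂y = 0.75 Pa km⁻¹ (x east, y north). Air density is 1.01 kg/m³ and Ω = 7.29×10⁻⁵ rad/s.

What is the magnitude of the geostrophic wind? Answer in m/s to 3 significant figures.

24.1 m/s

Coriolis parameter at 79°S:
f = 2Ω sin φ = 2 × 7.29×10⁻⁵ × sin 79° = 1.43×10⁻⁴ s⁻¹
In the Southern Hemisphere f is negative: f = −1.43×10⁻⁴ s⁻¹.
Component geostrophic relations (x east, y north):
u_g = −(1/(fρ)) ∂P/∂y,  v_g = (1/(fρ)) ∂P/∂x
u_g = −(0.75×10⁻³)/(−1.43×10⁻⁴ × 1.01) = 5.19 m/s;  v_g = (3.4×10⁻³)/(−1.43×10⁻⁴ × 1.01) = −23.5 m/s
|V_g| = √(u_g² + v_g²) = 24.1 m/s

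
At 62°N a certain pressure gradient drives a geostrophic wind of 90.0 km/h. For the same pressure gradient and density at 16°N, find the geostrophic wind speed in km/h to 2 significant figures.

290 km/h

With the same pressure gradient and density, V_g ∝ 1/f ∝ 1/sin φ.
V₂ = V₁ · sin φ₁ / sin φ₂ = 90.0 × sin 62° / sin 16°
V₂ = 90.0 × 0.8829/0.2756 = 290 km/h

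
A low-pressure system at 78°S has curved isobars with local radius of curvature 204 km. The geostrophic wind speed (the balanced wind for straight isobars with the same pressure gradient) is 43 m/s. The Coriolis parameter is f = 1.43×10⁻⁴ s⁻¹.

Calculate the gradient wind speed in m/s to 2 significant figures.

Around a low, centrifugal force acts outward with Coriolis, so pressure-gradient force balances both:
(1/ρ)|∂P/∂n| = fV + V²/R  →  V² + fR·V − fR·V_g = 0
With fR = 1.43×10⁻⁴ × 204×10³ m = 29.2 m/s:
V = [−fR + √((fR)² + 4 fR V_g)]/2 = [−29.2 + √(29.2² + 4×29.2×43)]/2 = 23.7 m/s
Subgeostrophic (V < V_g = 43 m/s), as expected around a low.

24 m/s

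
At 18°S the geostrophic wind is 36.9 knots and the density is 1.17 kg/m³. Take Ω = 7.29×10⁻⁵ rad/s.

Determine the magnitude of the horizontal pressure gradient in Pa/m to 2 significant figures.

Coriolis parameter at 18°S:
f = 2Ω sin φ = 2 × 7.29×10⁻⁵ × sin 18° = 4.51×10⁻⁵ s⁻¹
Wind speed in SI: 36.9 knots = 19.0 m/s
Geostrophic balance rearranged: |∂P/∂n| = f ρ V_g
|∂P/∂n| = 4.51×10⁻⁵ × 1.17 × 19.0 = 1.00×10⁻³ Pa/m

1.0×10⁻³ Pa/m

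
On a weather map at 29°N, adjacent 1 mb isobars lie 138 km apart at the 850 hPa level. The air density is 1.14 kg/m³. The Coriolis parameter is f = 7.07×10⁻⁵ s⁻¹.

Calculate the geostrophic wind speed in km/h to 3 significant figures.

32.4 km/h

Pressure gradient: |∂P/∂n| = 100 Pa / 138000 m = 7.25×10⁻⁴ Pa/m
Geostrophic balance (pressure-gradient force = Coriolis force):
V_g = (1/(fρ)) |∂P/∂n| = 7.25×10⁻⁴ / (7.07×10⁻⁵ × 1.14) = 8.99 m/s
Converting: 8.99 m/s × 3.6 = 32.4 km/h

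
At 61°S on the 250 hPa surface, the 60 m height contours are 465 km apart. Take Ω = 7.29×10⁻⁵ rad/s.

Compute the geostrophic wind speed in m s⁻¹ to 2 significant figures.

9.9 m s⁻¹

Coriolis parameter at 61°S:
f = 2Ω sin φ = 2 × 7.29×10⁻⁵ × sin 61° = 1.28×10⁻⁴ s⁻¹
Height gradient: |∂Z/∂n| = 60 m / 465000 m = 1.29×10⁻⁴
On a pressure surface, geostrophic balance gives V_g = (g/f)|∂Z/∂n|:
V_g = 9.81 × 1.29×10⁻⁴ / 1.28×10⁻⁴ = 9.93 m/s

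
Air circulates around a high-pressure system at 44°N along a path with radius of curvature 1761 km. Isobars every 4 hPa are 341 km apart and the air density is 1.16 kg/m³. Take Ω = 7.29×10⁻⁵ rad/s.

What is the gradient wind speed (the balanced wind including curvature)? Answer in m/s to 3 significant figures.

10.6 m/s

Coriolis parameter at 44°N:
f = 2Ω sin φ = 2 × 7.29×10⁻⁵ × sin 44° = 1.01×10⁻⁴ s⁻¹
Pressure gradient: |∂P/∂n| = 400 Pa / 341000 m = 1.17×10⁻³ Pa/m
Geostrophic speed: V_g = |∂P/∂n|/(fρ) = 1.17×10⁻³/(1.01×10⁻⁴ × 1.16) = 9.98 m/s
Around a high, pressure-gradient force acts outward with centrifugal, so Coriolis balances both:
fV = (1/ρ)|∂P/∂n| + V²/R  →  V² − fR·V + fR·V_g = 0
With fR = 1.01×10⁻⁴ × 1761×10³ m = 178 m/s:
V = [fR − √((fR)² − 4 fR V_g)]/2 = [178 − √(178² − 4×178×9.98)]/2 = 10.6 m/s
Supergeostrophic (V > V_g = 9.98 m/s), as expected around a high.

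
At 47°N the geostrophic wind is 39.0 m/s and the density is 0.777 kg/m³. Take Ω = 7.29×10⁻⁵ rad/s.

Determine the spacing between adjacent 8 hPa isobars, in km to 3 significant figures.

Coriolis parameter at 47°N:
f = 2Ω sin φ = 2 × 7.29×10⁻⁵ × sin 47° = 1.07×10⁻⁴ s⁻¹
Geostrophic balance rearranged: |∂P/∂n| = f ρ V_g
|∂P/∂n| = 1.07×10⁻⁴ × 0.777 × 39.0 = 3.23×10⁻³ Pa/m
Isobar spacing: Δn = ΔP/|∂P/∂n| = 800 Pa / 3.23×10⁻³ Pa/m = 247582 m ≈ 248 km

248 km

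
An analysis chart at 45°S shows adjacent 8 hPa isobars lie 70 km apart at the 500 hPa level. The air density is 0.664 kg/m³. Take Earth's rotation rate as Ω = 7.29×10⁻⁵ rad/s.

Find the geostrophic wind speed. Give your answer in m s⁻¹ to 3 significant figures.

167 m s⁻¹

Coriolis parameter at 45°S:
f = 2Ω sin φ = 2 × 7.29×10⁻⁵ × sin 45° = 1.03×10⁻⁴ s⁻¹
Pressure gradient: |∂P/∂n| = 800 Pa / 70000 m = 1.14×10⁻² Pa/m
Geostrophic balance (pressure-gradient force = Coriolis force):
V_g = (1/(fρ)) |∂P/∂n| = 1.14×10⁻² / (1.03×10⁻⁴ × 0.664) = 167 m/s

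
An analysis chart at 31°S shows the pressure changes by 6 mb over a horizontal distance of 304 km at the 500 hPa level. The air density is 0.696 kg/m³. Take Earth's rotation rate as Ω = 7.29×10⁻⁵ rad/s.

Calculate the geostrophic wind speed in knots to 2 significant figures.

73 knots

Coriolis parameter at 31°S:
f = 2Ω sin φ = 2 × 7.29×10⁻⁵ × sin 31° = 7.51×10⁻⁵ s⁻¹
Pressure gradient: |∂P/∂n| = 600 Pa / 304000 m = 1.97×10⁻³ Pa/m
Geostrophic balance (pressure-gradient force = Coriolis force):
V_g = (1/(fρ)) |∂P/∂n| = 1.97×10⁻³ / (7.51×10⁻⁵ × 0.696) = 37.8 m/s
Converting: 37.8 m/s × 1.944 = 73 knots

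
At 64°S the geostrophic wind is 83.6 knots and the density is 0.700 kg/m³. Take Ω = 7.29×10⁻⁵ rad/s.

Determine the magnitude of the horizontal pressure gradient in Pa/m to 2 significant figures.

3.9×10⁻³ Pa/m

Coriolis parameter at 64°S:
f = 2Ω sin φ = 2 × 7.29×10⁻⁵ × sin 64° = 1.31×10⁻⁴ s⁻¹
Wind speed in SI: 83.6 knots = 43.0 m/s
Geostrophic balance rearranged: |∂P/∂n| = f ρ V_g
|∂P/∂n| = 1.31×10⁻⁴ × 0.700 × 43.0 = 3.95×10⁻³ Pa/m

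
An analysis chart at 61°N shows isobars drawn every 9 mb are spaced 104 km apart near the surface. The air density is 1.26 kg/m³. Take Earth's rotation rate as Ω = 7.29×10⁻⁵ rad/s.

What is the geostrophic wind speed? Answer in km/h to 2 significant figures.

Coriolis parameter at 61°N:
f = 2Ω sin φ = 2 × 7.29×10⁻⁵ × sin 61° = 1.28×10⁻⁴ s⁻¹
Pressure gradient: |∂P/∂n| = 900 Pa / 104000 m = 8.65×10⁻³ Pa/m
Geostrophic balance (pressure-gradient force = Coriolis force):
V_g = (1/(fρ)) |∂P/∂n| = 8.65×10⁻³ / (1.28×10⁻⁴ × 1.26) = 53.9 m/s
Converting: 53.9 m/s × 3.6 = 190 km/h

190 km/h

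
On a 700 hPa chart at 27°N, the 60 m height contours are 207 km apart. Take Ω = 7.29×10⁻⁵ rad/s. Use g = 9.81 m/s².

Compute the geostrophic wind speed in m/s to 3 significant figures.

Coriolis parameter at 27°N:
f = 2Ω sin φ = 2 × 7.29×10⁻⁵ × sin 27° = 6.62×10⁻⁵ s⁻¹
Height gradient: |∂Z/∂n| = 60 m / 207000 m = 2.90×10⁻⁴
On a pressure surface, geostrophic balance gives V_g = (g/f)|∂Z/∂n|:
V_g = 9.81 × 2.90×10⁻⁴ / 6.62×10⁻⁵ = 43.0 m/s

43.0 m/s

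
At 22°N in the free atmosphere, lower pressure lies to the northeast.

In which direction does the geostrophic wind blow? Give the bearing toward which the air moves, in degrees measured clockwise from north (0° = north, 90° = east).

135°

The pressure-gradient force points toward the northeast (bearing 045°).
Geostrophic balance: in the Northern Hemisphere the Coriolis force deflects motion to the right, so the geostrophic wind blows 90° to the right of the pressure-gradient force (low pressure on the left).
Rotating 045° by 90° clockwise gives 135° — the wind blows toward the southeast.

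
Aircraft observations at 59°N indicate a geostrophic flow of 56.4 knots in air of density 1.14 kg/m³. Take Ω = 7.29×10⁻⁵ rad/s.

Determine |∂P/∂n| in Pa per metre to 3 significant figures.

Coriolis parameter at 59°N:
f = 2Ω sin φ = 2 × 7.29×10⁻⁵ × sin 59° = 1.25×10⁻⁴ s⁻¹
Wind speed in SI: 56.4 knots = 29.0 m/s
Geostrophic balance rearranged: |∂P/∂n| = f ρ V_g
|∂P/∂n| = 1.25×10⁻⁴ × 1.14 × 29.0 = 4.13×10⁻³ Pa/m

4.13×10⁻³ Pa/m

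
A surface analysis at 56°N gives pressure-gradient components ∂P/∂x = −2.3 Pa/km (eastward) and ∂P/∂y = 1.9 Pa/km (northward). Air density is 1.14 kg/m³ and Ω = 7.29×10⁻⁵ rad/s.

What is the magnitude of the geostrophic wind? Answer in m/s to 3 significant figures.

Coriolis parameter at 56°N:
f = 2Ω sin φ = 2 × 7.29×10⁻⁵ × sin 56° = 1.21×10⁻⁴ s⁻¹
Component geostrophic relations (x east, y north):
u_g = −(1/(fρ)) ∂P/∂y,  v_g = (1/(fρ)) ∂P/∂x
u_g = −(1.9×10⁻³)/(1.21×10⁻⁴ × 1.14) = −13.8 m/s;  v_g = (−2.3×10⁻³)/(1.21×10⁻⁴ × 1.14) = −16.7 m/s
|V_g| = √(u_g² + v_g²) = 21.7 m/s

21.7 m/s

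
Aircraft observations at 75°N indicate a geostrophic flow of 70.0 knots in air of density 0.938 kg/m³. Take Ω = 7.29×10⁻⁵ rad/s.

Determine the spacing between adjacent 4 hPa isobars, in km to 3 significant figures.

84.1 km

Coriolis parameter at 75°N:
f = 2Ω sin φ = 2 × 7.29×10⁻⁵ × sin 75° = 1.41×10⁻⁴ s⁻¹
Wind speed in SI: 70.0 knots = 36.0 m/s
Geostrophic balance rearranged: |∂P/∂n| = f ρ V_g
|∂P/∂n| = 1.41×10⁻⁴ × 0.938 × 36.0 = 4.76×10⁻³ Pa/m
Isobar spacing: Δn = ΔP/|∂P/∂n| = 400 Pa / 4.76×10⁻³ Pa/m = 84085 m ≈ 84.1 km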